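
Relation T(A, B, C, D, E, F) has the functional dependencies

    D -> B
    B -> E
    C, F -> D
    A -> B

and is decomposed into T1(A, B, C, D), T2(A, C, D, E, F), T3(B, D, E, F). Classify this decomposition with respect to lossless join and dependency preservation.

lossless and dependency-preserving

Lossless test (chase): Rows 1 and 2 agree on D; apply D→B and equate their B entries. Rows 1 and 2 agree on B; apply B→E and equate their E entries. Row 2 is now all distinguished symbols — the join is lossless.
Dependency preservation: every FD's attributes lie within a single fragment, so each can be enforced locally — preserved.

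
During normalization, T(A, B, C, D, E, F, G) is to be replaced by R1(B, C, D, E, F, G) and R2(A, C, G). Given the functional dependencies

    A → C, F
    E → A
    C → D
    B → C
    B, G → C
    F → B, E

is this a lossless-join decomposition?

No

Common attributes: R1 ∩ R2 = {C, G}.
Closure of {C, G}: C → D applies, adding D. So (C, G)⁺ = {C, D, G}.
The closure contains neither all of R1 = {B, C, D, E, F, G} nor all of R2 = {A, C, G}, so the common attributes are not a superkey of either fragment. The join is lossy.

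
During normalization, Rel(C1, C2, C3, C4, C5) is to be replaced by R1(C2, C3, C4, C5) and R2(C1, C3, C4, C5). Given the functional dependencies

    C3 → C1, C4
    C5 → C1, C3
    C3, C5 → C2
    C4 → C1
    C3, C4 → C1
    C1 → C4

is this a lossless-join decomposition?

Common attributes: R1 ∩ R2 = {C3, C4, C5}.
Closure of {C3, C4, C5}: C3 → C1, C4 applies, adding C1; C3, C5 → C2 applies, adding C2. So (C3, C4, C5)⁺ = {C1, C2, C3, C4, C5}.
This closure contains every attribute of R1, so R1 ∩ R2 → R1. The join is lossless.

Yes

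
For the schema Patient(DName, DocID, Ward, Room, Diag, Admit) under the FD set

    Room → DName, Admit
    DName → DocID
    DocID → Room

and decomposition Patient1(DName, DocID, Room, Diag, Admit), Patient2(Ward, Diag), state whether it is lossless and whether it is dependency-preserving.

Lossless test: (Diag)⁺ = {Diag}, which is a superkey of neither fragment — lossy.
Dependency preservation: every FD's attributes lie within a single fragment, so each can be enforced locally — preserved.

lossy but dependency-preserving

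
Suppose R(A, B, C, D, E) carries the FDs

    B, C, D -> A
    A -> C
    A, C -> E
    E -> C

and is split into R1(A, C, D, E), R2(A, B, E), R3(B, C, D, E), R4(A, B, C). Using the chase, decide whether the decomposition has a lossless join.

Chase test. Columns are A, B, C, D, E; row i has aⱼ where attribute j ∈ Ri, else bᵢⱼ.
Initial tableau (one row per fragment):
  row 1: a1 b12 a3 a4 a5
  row 2: a1 a2 b23 b24 a5
  row 3: b31 a2 a3 a4 a5
  row 4: a1 a2 a3 b44 b45
Rows 1 and 2 agree on A; apply A→C and equate their C entries.
Rows 1 and 4 agree on A, C; apply A, C→E and equate their E entries.
No row becomes fully distinguished — the join is lossy.

No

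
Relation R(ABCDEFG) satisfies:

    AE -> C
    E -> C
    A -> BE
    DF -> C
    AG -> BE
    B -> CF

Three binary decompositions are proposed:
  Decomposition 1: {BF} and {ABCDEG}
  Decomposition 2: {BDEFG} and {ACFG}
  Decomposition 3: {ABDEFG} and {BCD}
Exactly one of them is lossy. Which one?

Decomposition 1: common = {B}, closure = {BCF} → lossless.
Decomposition 2: common = {FG}, closure = {FG} → lossy.
Decomposition 3: common = {BD}, closure = {BCDF} → lossless.

Decomposition 2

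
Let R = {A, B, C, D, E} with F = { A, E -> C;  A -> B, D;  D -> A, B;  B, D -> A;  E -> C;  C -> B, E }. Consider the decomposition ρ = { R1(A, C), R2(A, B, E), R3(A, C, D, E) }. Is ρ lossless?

Yes

Chase test. Columns are A, B, C, D, E; row i has aⱼ where attribute j ∈ Ri, else bᵢⱼ.
Initial tableau (one row per fragment):
  row 1: a1 b12 a3 b14 b15
  row 2: a1 a2 b23 b24 a5
  row 3: a1 b32 a3 a4 a5
Rows 2 and 3 agree on A, E; apply A, E→C and equate their C entries.
Rows 1 and 2 agree on A; apply A→B, D and equate their B, D entries.
Rows 1 and 3 agree on A; apply A→B, D and equate their B, D entries.
Rows 1 and 2 agree on C; apply C→B, E and equate their B, E entries.
Row 1 is now all distinguished symbols — the join is lossless.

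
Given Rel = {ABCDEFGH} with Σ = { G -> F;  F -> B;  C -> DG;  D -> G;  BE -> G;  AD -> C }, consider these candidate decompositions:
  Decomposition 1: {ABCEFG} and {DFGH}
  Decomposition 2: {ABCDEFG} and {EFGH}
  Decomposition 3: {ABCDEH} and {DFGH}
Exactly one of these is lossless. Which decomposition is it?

Decomposition 1: common = {FG}, closure = {BFG} → lossy.
Decomposition 2: common = {EFG}, closure = {BEFG} → lossy.
Decomposition 3: common = {DH}, closure = {BDFGH} → lossless.

Decomposition 3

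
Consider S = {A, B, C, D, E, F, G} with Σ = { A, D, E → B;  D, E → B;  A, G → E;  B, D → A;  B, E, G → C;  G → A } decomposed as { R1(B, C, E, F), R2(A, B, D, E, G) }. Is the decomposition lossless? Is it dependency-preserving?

Lossless test: (B, E)⁺ = {B, E}, which is a superkey of neither fragment — lossy.
Dependency preservation: the restricted closure of {B, E, G} across the fragments never reaches {C}, so B, E, G → C cannot be enforced without a join — not preserved.

lossy and not dependency-preserving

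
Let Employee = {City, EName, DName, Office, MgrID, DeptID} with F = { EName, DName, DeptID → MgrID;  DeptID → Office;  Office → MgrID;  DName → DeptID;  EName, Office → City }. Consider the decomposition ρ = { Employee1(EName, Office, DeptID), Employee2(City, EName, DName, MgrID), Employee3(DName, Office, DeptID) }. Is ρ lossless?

Yes

Chase test. Columns are City, EName, DName, Office, MgrID, DeptID; row i has aⱼ where attribute j ∈ Employeei, else bᵢⱼ.
Initial tableau (one row per fragment):
  row 1: b11 a2 b13 a4 b15 a6
  row 2: a1 a2 a3 b24 a5 b26
  row 3: b31 b32 a3 a4 b35 a6
Rows 1 and 3 agree on Office; apply Office→MgrID and equate their MgrID entries.
Rows 2 and 3 agree on DName; apply DName→DeptID and equate their DeptID entries.
Rows 1 and 2 agree on DeptID; apply DeptID→Office and equate their Office entries.
Rows 1 and 2 agree on Office; apply Office→MgrID and equate their MgrID entries.
Rows 1 and 2 agree on EName, Office; apply EName, Office→City and equate their City entries.
Row 2 is now all distinguished symbols — the join is lossless.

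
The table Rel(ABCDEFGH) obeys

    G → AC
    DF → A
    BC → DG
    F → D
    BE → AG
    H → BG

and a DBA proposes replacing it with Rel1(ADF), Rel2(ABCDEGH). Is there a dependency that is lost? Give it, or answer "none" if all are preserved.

G → AC lies within Rel2.
DF → A lies within Rel1.
BC → DG lies within Rel2.
F → D lies within Rel1.
BE → AG lies within Rel2.
H → BG lies within Rel2.
Every dependency is enforceable on the fragments, so the decomposition is dependency-preserving.

none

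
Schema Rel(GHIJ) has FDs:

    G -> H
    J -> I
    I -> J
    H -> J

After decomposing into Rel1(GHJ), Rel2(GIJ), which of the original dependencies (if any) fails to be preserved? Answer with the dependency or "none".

G → H lies within Rel1.
J → I lies within Rel2.
I → J lies within Rel2.
H → J lies within Rel1.
Every dependency is enforceable on the fragments, so the decomposition is dependency-preserving.

none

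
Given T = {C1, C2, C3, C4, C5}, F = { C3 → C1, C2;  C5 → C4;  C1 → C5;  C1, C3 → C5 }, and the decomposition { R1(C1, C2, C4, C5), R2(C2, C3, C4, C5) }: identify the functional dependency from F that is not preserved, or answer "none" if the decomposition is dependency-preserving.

Check C3 → C1, C2: no single fragment contains all of {C1, C2, C3}, and the restricted closure of {C3} across the fragments never reaches {C1, C2}.
C5 → C4 is preserved.
C1 → C5 is preserved.
C1, C3 → C5 is preserved.

C3 → C1, C2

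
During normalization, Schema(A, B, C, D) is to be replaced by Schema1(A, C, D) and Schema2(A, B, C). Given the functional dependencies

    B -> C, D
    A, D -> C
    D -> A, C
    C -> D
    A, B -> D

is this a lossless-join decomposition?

Common attributes: Schema1 ∩ Schema2 = {A, C}.
Closure of {A, C}: C → D applies, adding D. So (A, C)⁺ = {A, C, D}.
This closure contains every attribute of Schema1, so Schema1 ∩ Schema2 → Schema1. The join is lossless.

Yes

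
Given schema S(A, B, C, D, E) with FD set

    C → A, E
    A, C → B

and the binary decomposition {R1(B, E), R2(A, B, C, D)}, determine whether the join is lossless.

Common attributes: R1 ∩ R2 = {B}.
No dependency enlarges {B}, so (B)⁺ = {B}.
The closure contains neither all of R1 = {B, E} nor all of R2 = {A, B, C, D}, so the common attributes are not a superkey of either fragment. The join is lossy.

No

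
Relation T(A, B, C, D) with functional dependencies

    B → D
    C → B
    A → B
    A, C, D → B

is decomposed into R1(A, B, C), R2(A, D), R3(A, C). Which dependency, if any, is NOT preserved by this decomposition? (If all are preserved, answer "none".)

B → D

Check B → D: no single fragment contains all of {B, D}, and the restricted closure of {B} across the fragments never reaches {D}.
C → B is preserved.
A → B is preserved.
A, C, D → B is preserved.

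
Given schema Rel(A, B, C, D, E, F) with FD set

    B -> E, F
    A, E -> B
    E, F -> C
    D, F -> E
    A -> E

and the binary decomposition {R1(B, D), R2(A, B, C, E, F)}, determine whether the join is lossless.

No

Common attributes: R1 ∩ R2 = {B}.
Closure of {B}: B → E, F applies, adding E, F; E, F → C applies, adding C. So (B)⁺ = {B, C, E, F}.
The closure contains neither all of R1 = {B, D} nor all of R2 = {A, B, C, E, F}, so the common attributes are not a superkey of either fragment. The join is lossy.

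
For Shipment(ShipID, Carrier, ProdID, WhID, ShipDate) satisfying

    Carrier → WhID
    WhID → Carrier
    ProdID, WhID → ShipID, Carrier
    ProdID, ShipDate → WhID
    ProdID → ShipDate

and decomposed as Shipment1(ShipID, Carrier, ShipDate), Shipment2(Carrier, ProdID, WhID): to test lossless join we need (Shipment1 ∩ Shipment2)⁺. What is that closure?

Carrier, WhID

Shipment1 ∩ Shipment2 = {Carrier}.
Carrier → WhID applies, adding WhID
Closure: {Carrier, WhID}.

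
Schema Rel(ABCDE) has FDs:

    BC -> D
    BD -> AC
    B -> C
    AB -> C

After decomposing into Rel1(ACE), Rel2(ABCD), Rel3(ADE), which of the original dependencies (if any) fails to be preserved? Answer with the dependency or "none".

BC → D lies within Rel2.
BD → AC lies within Rel2.
B → C lies within Rel2.
AB → C lies within Rel2.
Every dependency is enforceable on the fragments, so the decomposition is dependency-preserving.

none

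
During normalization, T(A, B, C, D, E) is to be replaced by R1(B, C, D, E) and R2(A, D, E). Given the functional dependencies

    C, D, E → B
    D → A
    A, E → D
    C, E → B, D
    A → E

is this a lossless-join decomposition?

Common attributes: R1 ∩ R2 = {D, E}.
Closure of {D, E}: D → A applies, adding A. So (D, E)⁺ = {A, D, E}.
This closure contains every attribute of R2, so R1 ∩ R2 → R2. The join is lossless.

Yes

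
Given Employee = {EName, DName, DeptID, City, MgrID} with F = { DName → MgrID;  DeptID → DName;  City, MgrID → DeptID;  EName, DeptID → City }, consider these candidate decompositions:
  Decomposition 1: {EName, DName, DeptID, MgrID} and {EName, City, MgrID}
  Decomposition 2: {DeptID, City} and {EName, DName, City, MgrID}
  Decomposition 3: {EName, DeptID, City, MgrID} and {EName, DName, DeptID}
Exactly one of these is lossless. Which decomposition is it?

Decomposition 3

Decomposition 1: common = {EName, MgrID}, closure = {EName, MgrID} → lossy.
Decomposition 2: common = {City}, closure = {City} → lossy.
Decomposition 3: common = {EName, DeptID}, closure = {EName, DName, DeptID, City, MgrID} → lossless.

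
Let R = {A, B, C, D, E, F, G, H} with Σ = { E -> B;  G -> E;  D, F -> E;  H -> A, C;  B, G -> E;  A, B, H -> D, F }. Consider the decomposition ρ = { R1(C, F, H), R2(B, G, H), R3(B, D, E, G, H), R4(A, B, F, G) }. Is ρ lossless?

Chase test. Columns are A, B, C, D, E, F, G, H; row i has aⱼ where attribute j ∈ Ri, else bᵢⱼ.
Initial tableau (one row per fragment):
  row 1: b11 b12 a3 b14 b15 a6 b17 a8
  row 2: b21 a2 b23 b24 b25 b26 a7 a8
  row 3: b31 a2 b33 a4 a5 b36 a7 a8
  row 4: a1 a2 b43 b44 b45 a6 a7 b48
Rows 2 and 3 agree on G; apply G→E and equate their E entries.
Rows 2 and 4 agree on G; apply G→E and equate their E entries.
Rows 1 and 2 agree on H; apply H→A, C and equate their A, C entries.
Rows 1 and 3 agree on H; apply H→A, C and equate their A, C entries.
Rows 2 and 3 agree on A, B, H; apply A, B, H→D, F and equate their D, F entries.
No row becomes fully distinguished — the join is lossy.

No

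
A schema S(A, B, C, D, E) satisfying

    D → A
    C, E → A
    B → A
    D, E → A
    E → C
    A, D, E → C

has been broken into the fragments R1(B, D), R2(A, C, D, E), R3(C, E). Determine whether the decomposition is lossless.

No

Chase test. Columns are A, B, C, D, E; row i has aⱼ where attribute j ∈ Ri, else bᵢⱼ.
Initial tableau (one row per fragment):
  row 1: b11 a2 b13 a4 b15
  row 2: a1 b22 a3 a4 a5
  row 3: b31 b32 a3 b34 a5
Rows 1 and 2 agree on D; apply D→A and equate their A entries.
Rows 2 and 3 agree on C, E; apply C, E→A and equate their A entries.
No row becomes fully distinguished — the join is lossy.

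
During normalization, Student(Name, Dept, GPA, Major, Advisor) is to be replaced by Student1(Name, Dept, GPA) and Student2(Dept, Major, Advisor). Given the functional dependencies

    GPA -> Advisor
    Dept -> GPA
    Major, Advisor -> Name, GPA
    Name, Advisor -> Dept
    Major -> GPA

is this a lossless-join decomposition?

Common attributes: Student1 ∩ Student2 = {Dept}.
Closure of {Dept}: Dept → GPA applies, adding GPA; GPA → Advisor applies, adding Advisor. So (Dept)⁺ = {Dept, GPA, Advisor}.
The closure contains neither all of Student1 = {Name, Dept, GPA} nor all of Student2 = {Dept, Major, Advisor}, so the common attributes are not a superkey of either fragment. The join is lossy.

No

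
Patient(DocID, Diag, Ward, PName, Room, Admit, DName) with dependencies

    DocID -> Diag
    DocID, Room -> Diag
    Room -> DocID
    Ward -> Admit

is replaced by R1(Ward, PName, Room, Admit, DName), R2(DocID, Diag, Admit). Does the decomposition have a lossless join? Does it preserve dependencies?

lossy and not dependency-preserving

Lossless test: (Admit)⁺ = {Admit}, which is a superkey of neither fragment — lossy.
Dependency preservation: the restricted closure of {Room} across the fragments never reaches {DocID}, so Room → DocID cannot be enforced without a join — not preserved.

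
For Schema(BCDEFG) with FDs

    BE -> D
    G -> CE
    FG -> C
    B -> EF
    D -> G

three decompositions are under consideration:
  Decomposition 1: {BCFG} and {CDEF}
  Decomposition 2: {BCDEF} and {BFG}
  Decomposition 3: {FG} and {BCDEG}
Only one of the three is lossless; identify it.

Decomposition 1: common = {CF}, closure = {CF} → lossy.
Decomposition 2: common = {BF}, closure = {BCDEFG} → lossless.
Decomposition 3: common = {G}, closure = {CEG} → lossy.

Decomposition 2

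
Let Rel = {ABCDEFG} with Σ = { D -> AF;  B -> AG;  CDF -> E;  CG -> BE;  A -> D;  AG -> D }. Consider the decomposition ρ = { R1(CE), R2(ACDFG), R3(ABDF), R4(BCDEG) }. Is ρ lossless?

Yes

Chase test. Columns are ABCDEFG; row i has aⱼ where attribute j ∈ Ri, else bᵢⱼ.
Initial tableau (one row per fragment):
  row 1: b11 b12 a3 b14 a5 b16 b17
  row 2: a1 b22 a3 a4 b25 a6 a7
  row 3: a1 a2 b33 a4 b35 a6 b37
  row 4: b41 a2 a3 a4 a5 b46 a7
Rows 2 and 4 agree on D; apply D→AF and equate their AF entries.
Rows 3 and 4 agree on B; apply B→AG and equate their AG entries.
Rows 2 and 4 agree on CDF; apply CDF→E and equate their E entries.
Rows 2 and 4 agree on CG; apply CG→BE and equate their BE entries.
Row 2 is now all distinguished symbols — the join is lossless.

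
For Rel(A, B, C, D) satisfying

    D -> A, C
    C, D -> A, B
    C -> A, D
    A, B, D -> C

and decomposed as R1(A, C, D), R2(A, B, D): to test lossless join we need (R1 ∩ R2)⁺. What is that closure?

R1 ∩ R2 = {A, D}.
D → A, C applies, adding C
C, D → A, B applies, adding B
Closure: {A, B, C, D}.

A, B, C, D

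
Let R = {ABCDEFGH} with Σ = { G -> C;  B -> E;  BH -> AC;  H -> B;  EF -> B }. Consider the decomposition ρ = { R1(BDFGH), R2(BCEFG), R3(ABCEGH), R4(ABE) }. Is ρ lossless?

Chase test. Columns are ABCDEFGH; row i has aⱼ where attribute j ∈ Ri, else bᵢⱼ.
Initial tableau (one row per fragment):
  row 1: b11 a2 b13 a4 b15 a6 a7 a8
  row 2: b21 a2 a3 b24 a5 a6 a7 b28
  row 3: a1 a2 a3 b34 a5 b36 a7 a8
  row 4: a1 a2 b43 b44 a5 b46 b47 b48
Rows 1 and 2 agree on G; apply G→C and equate their C entries.
Rows 1 and 2 agree on B; apply B→E and equate their E entries.
Rows 1 and 3 agree on BH; apply BH→AC and equate their AC entries.
Row 1 is now all distinguished symbols — the join is lossless.

Yes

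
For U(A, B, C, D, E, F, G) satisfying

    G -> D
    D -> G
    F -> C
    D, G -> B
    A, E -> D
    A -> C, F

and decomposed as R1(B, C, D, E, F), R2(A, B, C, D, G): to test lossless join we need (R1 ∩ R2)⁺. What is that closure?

B, C, D, G

R1 ∩ R2 = {B, C, D}.
D → G applies, adding G
Closure: {B, C, D, G}.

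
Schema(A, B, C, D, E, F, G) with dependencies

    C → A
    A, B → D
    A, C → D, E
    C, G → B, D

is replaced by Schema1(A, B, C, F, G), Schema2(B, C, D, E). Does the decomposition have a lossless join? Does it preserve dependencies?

lossless but not dependency-preserving

Lossless test: (B, C)⁺ = {A, B, C, D, E}, which contains all of one fragment — lossless.
Dependency preservation: the restricted closure of {A, B} across the fragments never reaches {D}, so A, B → D cannot be enforced without a join — not preserved.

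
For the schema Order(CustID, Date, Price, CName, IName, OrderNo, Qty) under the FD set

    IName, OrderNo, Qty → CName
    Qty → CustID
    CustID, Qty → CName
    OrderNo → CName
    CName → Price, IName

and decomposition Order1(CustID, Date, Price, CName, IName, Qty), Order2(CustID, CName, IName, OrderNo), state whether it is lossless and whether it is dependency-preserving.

lossy but dependency-preserving

Lossless test: (CustID, CName, IName)⁺ = {CustID, Price, CName, IName}, which is a superkey of neither fragment — lossy.
Dependency preservation: IName, OrderNo, Qty → CName is not contained in any single fragment, but the restricted closure of its left-hand side across the fragments still reaches the right-hand side; the remaining FDs each lie inside some fragment. All dependencies are preserved.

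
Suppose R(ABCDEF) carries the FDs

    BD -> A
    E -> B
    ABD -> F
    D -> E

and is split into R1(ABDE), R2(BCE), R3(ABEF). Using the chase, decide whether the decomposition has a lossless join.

Chase test. Columns are ABCDEF; row i has aⱼ where attribute j ∈ Ri, else bᵢⱼ.
Initial tableau (one row per fragment):
  row 1: a1 a2 b13 a4 a5 b16
  row 2: b21 a2 a3 b24 a5 b26
  row 3: a1 a2 b33 b34 a5 a6
No row becomes fully distinguished — the join is lossy.

No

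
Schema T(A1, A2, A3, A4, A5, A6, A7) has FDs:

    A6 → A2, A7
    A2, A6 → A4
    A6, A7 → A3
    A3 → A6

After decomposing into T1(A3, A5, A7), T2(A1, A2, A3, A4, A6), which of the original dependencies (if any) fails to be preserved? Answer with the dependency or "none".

A6 → A2, A7: restricted closure across fragments reaches A2, A7.
A2, A6 → A4 lies within T2.
A6, A7 → A3: restricted closure across fragments reaches A3.
A3 → A6 lies within T2.
Every dependency is enforceable on the fragments, so the decomposition is dependency-preserving.

none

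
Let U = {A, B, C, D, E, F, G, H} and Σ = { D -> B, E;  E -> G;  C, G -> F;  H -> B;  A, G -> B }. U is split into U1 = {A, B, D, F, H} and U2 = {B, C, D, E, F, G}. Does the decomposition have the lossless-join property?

Common attributes: U1 ∩ U2 = {B, D, F}.
Closure of {B, D, F}: D → B, E applies, adding E; E → G applies, adding G. So (B, D, F)⁺ = {B, D, E, F, G}.
The closure contains neither all of U1 = {A, B, D, F, H} nor all of U2 = {B, C, D, E, F, G}, so the common attributes are not a superkey of either fragment. The join is lossy.

No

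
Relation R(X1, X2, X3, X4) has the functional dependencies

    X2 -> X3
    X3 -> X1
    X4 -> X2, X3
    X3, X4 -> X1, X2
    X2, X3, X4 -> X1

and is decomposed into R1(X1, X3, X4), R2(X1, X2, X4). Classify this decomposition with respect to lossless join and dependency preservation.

Lossless test: (X1, X4)⁺ = {X1, X2, X3, X4}, which contains all of one fragment — lossless.
Dependency preservation: the restricted closure of {X2} across the fragments never reaches {X3}, so X2 → X3 cannot be enforced without a join — not preserved.

lossless but not dependency-preserving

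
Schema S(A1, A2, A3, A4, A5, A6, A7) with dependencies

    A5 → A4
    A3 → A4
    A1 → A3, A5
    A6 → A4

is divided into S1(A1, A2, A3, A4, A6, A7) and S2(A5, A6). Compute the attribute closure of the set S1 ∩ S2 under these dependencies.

S1 ∩ S2 = {A6}.
A6 → A4 applies, adding A4
Closure: {A4, A6}.

A4, A6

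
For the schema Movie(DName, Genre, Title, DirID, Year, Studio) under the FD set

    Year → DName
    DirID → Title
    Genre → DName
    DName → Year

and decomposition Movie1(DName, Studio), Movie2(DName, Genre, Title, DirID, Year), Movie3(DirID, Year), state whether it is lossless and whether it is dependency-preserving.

Lossless test (chase): Rows 2 and 3 agree on Year; apply Year→DName and equate their DName entries. Rows 2 and 3 agree on DirID; apply DirID→Title and equate their Title entries. Rows 1 and 2 agree on DName; apply DName→Year and equate their Year entries. No row becomes fully distinguished — the join is lossy.
Dependency preservation: every FD's attributes lie within a single fragment, so each can be enforced locally — preserved.

lossy but dependency-preserving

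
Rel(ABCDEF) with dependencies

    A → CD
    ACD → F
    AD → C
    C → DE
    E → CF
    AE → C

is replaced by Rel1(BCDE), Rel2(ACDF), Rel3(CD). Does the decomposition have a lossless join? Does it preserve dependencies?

Lossless test (chase): Rows 1 and 2 agree on C; apply C→DE and equate their DE entries. Rows 1 and 3 agree on C; apply C→DE and equate their DE entries. Rows 1 and 2 agree on E; apply E→CF and equate their CF entries. Rows 1 and 3 agree on E; apply E→CF and equate their CF entries. No row becomes fully distinguished — the join is lossy.
Dependency preservation: E → CF; AE → C are not contained in any single fragment, but the restricted closure of each left-hand side across the fragments still reaches the right-hand side; the remaining FDs each lie inside some fragment. All dependencies are preserved.

lossy but dependency-preserving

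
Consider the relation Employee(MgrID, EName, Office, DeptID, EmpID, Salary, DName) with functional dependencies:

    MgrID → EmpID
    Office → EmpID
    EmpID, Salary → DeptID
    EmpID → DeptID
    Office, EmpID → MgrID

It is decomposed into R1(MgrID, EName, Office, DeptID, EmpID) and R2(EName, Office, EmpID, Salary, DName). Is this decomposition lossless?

Yes

Common attributes: R1 ∩ R2 = {EName, Office, EmpID}.
Closure of {EName, Office, EmpID}: EmpID → DeptID applies, adding DeptID; Office, EmpID → MgrID applies, adding MgrID. So (EName, Office, EmpID)⁺ = {MgrID, EName, Office, DeptID, EmpID}.
This closure contains every attribute of R1, so R1 ∩ R2 → R1. The join is lossless.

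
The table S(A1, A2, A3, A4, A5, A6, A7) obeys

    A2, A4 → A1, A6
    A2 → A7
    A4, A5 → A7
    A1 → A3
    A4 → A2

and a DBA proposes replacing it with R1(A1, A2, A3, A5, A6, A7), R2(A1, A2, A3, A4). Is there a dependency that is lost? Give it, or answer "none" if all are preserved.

A2, A4 → A1, A6

Check A2, A4 → A1, A6: no single fragment contains all of {A1, A2, A4, A6}, and the restricted closure of {A2, A4} across the fragments never reaches {A1, A6}.
A2 → A7 is preserved.
A4, A5 → A7 is preserved.
A1 → A3 is preserved.
A4 → A2 is preserved.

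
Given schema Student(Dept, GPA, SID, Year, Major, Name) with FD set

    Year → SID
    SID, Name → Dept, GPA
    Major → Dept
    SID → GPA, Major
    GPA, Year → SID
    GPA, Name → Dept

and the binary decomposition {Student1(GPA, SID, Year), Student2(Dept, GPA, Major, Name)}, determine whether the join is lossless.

No

Common attributes: Student1 ∩ Student2 = {GPA}.
No dependency enlarges {GPA}, so (GPA)⁺ = {GPA}.
The closure contains neither all of Student1 = {GPA, SID, Year} nor all of Student2 = {Dept, GPA, Major, Name}, so the common attributes are not a superkey of either fragment. The join is lossy.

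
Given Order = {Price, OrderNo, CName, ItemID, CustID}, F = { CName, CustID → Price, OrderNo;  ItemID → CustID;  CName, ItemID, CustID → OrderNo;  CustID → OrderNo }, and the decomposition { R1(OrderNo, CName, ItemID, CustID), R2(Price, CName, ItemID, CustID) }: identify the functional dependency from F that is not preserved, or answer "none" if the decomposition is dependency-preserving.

none

CName, CustID → Price, OrderNo: restricted closure across fragments reaches Price, OrderNo.
ItemID → CustID lies within R1.
CName, ItemID, CustID → OrderNo lies within R1.
CustID → OrderNo lies within R1.
Every dependency is enforceable on the fragments, so the decomposition is dependency-preserving.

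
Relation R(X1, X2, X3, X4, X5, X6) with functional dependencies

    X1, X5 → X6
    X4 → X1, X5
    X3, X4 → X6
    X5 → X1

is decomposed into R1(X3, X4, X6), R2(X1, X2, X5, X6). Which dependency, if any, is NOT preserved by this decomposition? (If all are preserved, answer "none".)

Check X4 → X1, X5: no single fragment contains all of {X1, X4, X5}, and the restricted closure of {X4} across the fragments never reaches {X1, X5}.
X1, X5 → X6 is preserved.
X3, X4 → X6 is preserved.
X5 → X1 is preserved.

X4 → X1, X5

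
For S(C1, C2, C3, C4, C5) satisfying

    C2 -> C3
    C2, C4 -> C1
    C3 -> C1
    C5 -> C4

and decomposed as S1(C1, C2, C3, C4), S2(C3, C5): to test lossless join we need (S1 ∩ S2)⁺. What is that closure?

C1, C3

S1 ∩ S2 = {C3}.
C3 → C1 applies, adding C1
Closure: {C1, C3}.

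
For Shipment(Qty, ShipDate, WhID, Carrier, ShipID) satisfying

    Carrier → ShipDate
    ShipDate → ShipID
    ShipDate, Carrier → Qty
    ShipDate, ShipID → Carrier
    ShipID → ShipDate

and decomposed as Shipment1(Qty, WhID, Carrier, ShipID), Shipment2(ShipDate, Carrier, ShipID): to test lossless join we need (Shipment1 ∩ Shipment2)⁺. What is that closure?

Qty, ShipDate, Carrier, ShipID

Shipment1 ∩ Shipment2 = {Carrier, ShipID}.
Carrier → ShipDate applies, adding ShipDate
ShipDate, Carrier → Qty applies, adding Qty
Closure: {Qty, ShipDate, Carrier, ShipID}.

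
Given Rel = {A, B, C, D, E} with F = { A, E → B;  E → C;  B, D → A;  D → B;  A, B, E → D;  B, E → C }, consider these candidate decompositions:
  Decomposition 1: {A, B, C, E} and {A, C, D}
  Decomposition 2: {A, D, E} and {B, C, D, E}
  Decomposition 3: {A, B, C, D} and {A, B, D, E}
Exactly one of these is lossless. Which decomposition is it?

Decomposition 2

Decomposition 1: common = {A, C}, closure = {A, C} → lossy.
Decomposition 2: common = {D, E}, closure = {A, B, C, D, E} → lossless.
Decomposition 3: common = {A, B, D}, closure = {A, B, D} → lossy.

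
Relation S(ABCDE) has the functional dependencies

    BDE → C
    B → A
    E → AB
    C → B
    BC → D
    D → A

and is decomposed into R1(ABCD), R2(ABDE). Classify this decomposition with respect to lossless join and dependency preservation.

Lossless test: (ABD)⁺ = {ABD}, which is a superkey of neither fragment — lossy.
Dependency preservation: the restricted closure of {BDE} across the fragments never reaches {C}, so BDE → C cannot be enforced without a join — not preserved.

lossy and not dependency-preserving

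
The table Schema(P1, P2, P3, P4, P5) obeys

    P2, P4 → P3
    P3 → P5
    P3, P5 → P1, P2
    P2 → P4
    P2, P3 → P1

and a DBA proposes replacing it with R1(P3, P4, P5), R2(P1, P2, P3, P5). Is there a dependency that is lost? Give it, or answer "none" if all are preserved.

none

P2, P4 → P3: restricted closure across fragments reaches P3.
P3 → P5 lies within R1.
P3, P5 → P1, P2 lies within R2.
P2 → P4: restricted closure across fragments reaches P4.
P2, P3 → P1 lies within R2.
Every dependency is enforceable on the fragments, so the decomposition is dependency-preserving.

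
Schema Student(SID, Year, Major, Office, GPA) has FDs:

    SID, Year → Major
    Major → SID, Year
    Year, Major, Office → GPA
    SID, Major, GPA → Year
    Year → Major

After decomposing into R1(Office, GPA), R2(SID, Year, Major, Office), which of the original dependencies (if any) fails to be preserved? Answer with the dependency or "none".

Year, Major, Office → GPA

Check Year, Major, Office → GPA: no single fragment contains all of {Year, Major, Office, GPA}, and the restricted closure of {Year, Major, Office} across the fragments never reaches {GPA}.
SID, Year → Major is preserved.
Major → SID, Year is preserved.
SID, Major, GPA → Year is preserved.
Year → Major is preserved.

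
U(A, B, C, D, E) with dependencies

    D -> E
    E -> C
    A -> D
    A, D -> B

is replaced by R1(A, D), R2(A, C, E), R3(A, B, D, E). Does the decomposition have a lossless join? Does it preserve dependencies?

Lossless test (chase): Rows 1 and 3 agree on D; apply D→E and equate their E entries. Rows 1 and 2 agree on E; apply E→C and equate their C entries. Rows 1 and 3 agree on E; apply E→C and equate their C entries. Rows 1 and 2 agree on A; apply A→D and equate their D entries. Rows 1 and 2 agree on A, D; apply A, D→B and equate their B entries. Rows 1 and 3 agree on A, D; apply A, D→B and equate their B entries. Row 1 is now all distinguished symbols — the join is lossless.
Dependency preservation: every FD's attributes lie within a single fragment, so each can be enforced locally — preserved.

lossless and dependency-preserving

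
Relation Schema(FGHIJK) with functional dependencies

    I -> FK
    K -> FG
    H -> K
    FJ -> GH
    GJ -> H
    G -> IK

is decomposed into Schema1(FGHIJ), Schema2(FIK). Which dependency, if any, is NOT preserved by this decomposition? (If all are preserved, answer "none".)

I → FK lies within Schema2.
K → FG: restricted closure across fragments reaches FG.
H → K: restricted closure across fragments reaches K.
FJ → GH lies within Schema1.
GJ → H lies within Schema1.
G → IK: restricted closure across fragments reaches IK.
Every dependency is enforceable on the fragments, so the decomposition is dependency-preserving.

none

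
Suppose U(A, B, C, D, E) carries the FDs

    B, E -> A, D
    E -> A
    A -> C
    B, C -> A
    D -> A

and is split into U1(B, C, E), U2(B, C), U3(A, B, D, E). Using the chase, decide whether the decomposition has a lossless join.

Chase test. Columns are A, B, C, D, E; row i has aⱼ where attribute j ∈ Ui, else bᵢⱼ.
Initial tableau (one row per fragment):
  row 1: b11 a2 a3 b14 a5
  row 2: b21 a2 a3 b24 b25
  row 3: a1 a2 b33 a4 a5
Rows 1 and 3 agree on B, E; apply B, E→A, D and equate their A, D entries.
Rows 1 and 3 agree on A; apply A→C and equate their C entries.
Rows 1 and 2 agree on B, C; apply B, C→A and equate their A entries.
Row 1 is now all distinguished symbols — the join is lossless.

Yes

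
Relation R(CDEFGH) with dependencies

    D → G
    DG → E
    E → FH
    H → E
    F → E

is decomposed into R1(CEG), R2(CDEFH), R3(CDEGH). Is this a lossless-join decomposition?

Chase test. Columns are CDEFGH; row i has aⱼ where attribute j ∈ Ri, else bᵢⱼ.
Initial tableau (one row per fragment):
  row 1: a1 b12 a3 b14 a5 b16
  row 2: a1 a2 a3 a4 b25 a6
  row 3: a1 a2 a3 b34 a5 a6
Rows 2 and 3 agree on D; apply D→G and equate their G entries.
Rows 1 and 2 agree on E; apply E→FH and equate their FH entries.
Rows 1 and 3 agree on E; apply E→FH and equate their FH entries.
Row 2 is now all distinguished symbols — the join is lossless.

Yes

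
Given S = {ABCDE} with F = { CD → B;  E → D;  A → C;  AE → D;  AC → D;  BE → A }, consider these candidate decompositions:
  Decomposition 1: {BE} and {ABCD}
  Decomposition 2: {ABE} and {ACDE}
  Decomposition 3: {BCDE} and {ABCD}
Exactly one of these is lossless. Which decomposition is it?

Decomposition 1: common = {B}, closure = {B} → lossy.
Decomposition 2: common = {AE}, closure = {ABCDE} → lossless.
Decomposition 3: common = {BCD}, closure = {BCD} → lossy.

Decomposition 2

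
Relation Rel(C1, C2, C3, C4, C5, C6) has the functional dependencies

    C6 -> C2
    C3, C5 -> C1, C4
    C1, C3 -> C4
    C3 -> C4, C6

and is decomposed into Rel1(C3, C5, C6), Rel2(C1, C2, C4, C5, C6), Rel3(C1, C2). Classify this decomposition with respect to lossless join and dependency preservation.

Lossless test (chase): Rows 1 and 2 agree on C6; apply C6→C2 and equate their C2 entries. No row becomes fully distinguished — the join is lossy.
Dependency preservation: the restricted closure of {C3, C5} across the fragments never reaches {C1, C4}, so C3, C5 → C1, C4 cannot be enforced without a join — not preserved.

lossy and not dependency-preserving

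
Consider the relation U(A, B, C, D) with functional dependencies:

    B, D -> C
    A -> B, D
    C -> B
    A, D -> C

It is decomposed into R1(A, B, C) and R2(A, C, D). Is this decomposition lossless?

Yes

Common attributes: R1 ∩ R2 = {A, C}.
Closure of {A, C}: A → B, D applies, adding B, D. So (A, C)⁺ = {A, B, C, D}.
This closure contains every attribute of R1, so R1 ∩ R2 → R1. The join is lossless.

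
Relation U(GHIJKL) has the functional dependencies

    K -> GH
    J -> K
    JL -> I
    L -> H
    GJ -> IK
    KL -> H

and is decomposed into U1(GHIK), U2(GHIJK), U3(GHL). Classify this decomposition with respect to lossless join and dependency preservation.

lossy but dependency-preserving

Lossless test (chase): applying each FD to every pair of rows produces no changes in the tableau, so no row becomes fully distinguished — the join is lossy.
Dependency preservation: JL → I; KL → H are not contained in any single fragment, but the restricted closure of each left-hand side across the fragments still reaches the right-hand side; the remaining FDs each lie inside some fragment. All dependencies are preserved.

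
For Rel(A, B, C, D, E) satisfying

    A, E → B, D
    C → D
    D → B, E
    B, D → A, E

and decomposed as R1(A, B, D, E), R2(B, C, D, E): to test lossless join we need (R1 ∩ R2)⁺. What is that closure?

R1 ∩ R2 = {B, D, E}.
B, D → A, E applies, adding A
Closure: {A, B, D, E}.

A, B, D, E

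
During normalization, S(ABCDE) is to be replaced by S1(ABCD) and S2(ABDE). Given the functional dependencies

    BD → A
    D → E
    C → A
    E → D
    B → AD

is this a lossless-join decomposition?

Common attributes: S1 ∩ S2 = {ABD}.
Closure of {ABD}: D → E applies, adding E. So (ABD)⁺ = {ABDE}.
This closure contains every attribute of S2, so S1 ∩ S2 → S2. The join is lossless.

Yes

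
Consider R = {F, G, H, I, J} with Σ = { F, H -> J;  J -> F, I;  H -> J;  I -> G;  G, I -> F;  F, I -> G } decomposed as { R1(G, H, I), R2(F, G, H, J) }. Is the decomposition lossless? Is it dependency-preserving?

lossless but not dependency-preserving

Lossless test: (G, H)⁺ = {F, G, H, I, J}, which contains all of one fragment — lossless.
Dependency preservation: the restricted closure of {J} across the fragments never reaches {F, I}, so J → F, I cannot be enforced without a join — not preserved.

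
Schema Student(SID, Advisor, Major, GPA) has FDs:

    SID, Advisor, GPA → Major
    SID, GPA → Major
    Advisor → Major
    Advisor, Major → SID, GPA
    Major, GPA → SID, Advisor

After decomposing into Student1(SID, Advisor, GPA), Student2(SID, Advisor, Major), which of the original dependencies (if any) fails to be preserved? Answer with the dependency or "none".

Major, GPA → SID, Advisor

Check Major, GPA → SID, Advisor: no single fragment contains all of {SID, Advisor, Major, GPA}, and the restricted closure of {Major, GPA} across the fragments never reaches {SID, Advisor}.
SID, Advisor, GPA → Major is preserved.
SID, GPA → Major is preserved.
Advisor → Major is preserved.
Advisor, Major → SID, GPA is preserved.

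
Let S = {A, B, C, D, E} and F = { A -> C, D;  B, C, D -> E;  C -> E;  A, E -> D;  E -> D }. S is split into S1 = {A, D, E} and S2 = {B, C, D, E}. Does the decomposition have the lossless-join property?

Common attributes: S1 ∩ S2 = {D, E}.
No dependency enlarges {D, E}, so (D, E)⁺ = {D, E}.
The closure contains neither all of S1 = {A, D, E} nor all of S2 = {B, C, D, E}, so the common attributes are not a superkey of either fragment. The join is lossy.

No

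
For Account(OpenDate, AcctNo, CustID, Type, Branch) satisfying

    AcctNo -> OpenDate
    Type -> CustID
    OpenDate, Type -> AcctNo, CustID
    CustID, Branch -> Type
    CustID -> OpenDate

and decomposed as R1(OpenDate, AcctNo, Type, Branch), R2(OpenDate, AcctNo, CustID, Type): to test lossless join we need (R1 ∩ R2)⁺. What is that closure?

OpenDate, AcctNo, CustID, Type

R1 ∩ R2 = {OpenDate, AcctNo, Type}.
Type → CustID applies, adding CustID
Closure: {OpenDate, AcctNo, CustID, Type}.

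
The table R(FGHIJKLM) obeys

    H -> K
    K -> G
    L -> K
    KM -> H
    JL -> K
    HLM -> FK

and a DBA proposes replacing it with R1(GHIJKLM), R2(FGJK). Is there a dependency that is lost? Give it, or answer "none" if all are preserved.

Check HLM → FK: no single fragment contains all of {FHKLM}, and the restricted closure of {HLM} across the fragments never reaches {FK}.
H → K is preserved.
K → G is preserved.
L → K is preserved.
KM → H is preserved.
JL → K is preserved.

HLM -> FK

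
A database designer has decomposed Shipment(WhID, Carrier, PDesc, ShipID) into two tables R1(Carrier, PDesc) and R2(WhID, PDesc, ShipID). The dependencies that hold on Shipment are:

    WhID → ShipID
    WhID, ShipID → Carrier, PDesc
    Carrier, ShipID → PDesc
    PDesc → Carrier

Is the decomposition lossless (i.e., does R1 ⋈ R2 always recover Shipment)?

Yes

Common attributes: R1 ∩ R2 = {PDesc}.
Closure of {PDesc}: PDesc → Carrier applies, adding Carrier. So (PDesc)⁺ = {Carrier, PDesc}.
This closure contains every attribute of R1, so R1 ∩ R2 → R1. The join is lossless.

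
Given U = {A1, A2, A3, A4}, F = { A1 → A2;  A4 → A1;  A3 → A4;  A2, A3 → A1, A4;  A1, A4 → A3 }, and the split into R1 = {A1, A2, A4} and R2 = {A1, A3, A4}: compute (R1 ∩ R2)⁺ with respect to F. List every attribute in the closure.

R1 ∩ R2 = {A1, A4}.
A1 → A2 applies, adding A2
A1, A4 → A3 applies, adding A3
Closure: {A1, A2, A3, A4}.

A1, A2, A3, A4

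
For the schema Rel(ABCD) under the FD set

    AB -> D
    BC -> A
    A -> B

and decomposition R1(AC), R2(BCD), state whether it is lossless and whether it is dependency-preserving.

lossy and not dependency-preserving

Lossless test: (C)⁺ = {C}, which is a superkey of neither fragment — lossy.
Dependency preservation: the restricted closure of {AB} across the fragments never reaches {D}, so AB → D cannot be enforced without a join — not preserved.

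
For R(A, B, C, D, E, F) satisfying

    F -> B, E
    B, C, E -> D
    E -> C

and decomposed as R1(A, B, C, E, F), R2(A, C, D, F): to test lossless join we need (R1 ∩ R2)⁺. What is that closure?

R1 ∩ R2 = {A, C, F}.
F → B, E applies, adding B, E
B, C, E → D applies, adding D
Closure: {A, B, C, D, E, F}.

A, B, C, D, E, F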